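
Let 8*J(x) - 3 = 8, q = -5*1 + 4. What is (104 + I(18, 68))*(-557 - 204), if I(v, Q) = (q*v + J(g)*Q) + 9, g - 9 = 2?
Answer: -286897/2 ≈ -1.4345e+5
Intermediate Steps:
g = 11 (g = 9 + 2 = 11)
q = -1 (q = -5 + 4 = -1)
J(x) = 11/8 (J(x) = 3/8 + (⅛)*8 = 3/8 + 1 = 11/8)
I(v, Q) = 9 - v + 11*Q/8 (I(v, Q) = (-v + 11*Q/8) + 9 = 9 - v + 11*Q/8)
(104 + I(18, 68))*(-557 - 204) = (104 + (9 - 1*18 + (11/8)*68))*(-557 - 204) = (104 + (9 - 18 + 187/2))*(-761) = (104 + 169/2)*(-761) = (377/2)*(-761) = -286897/2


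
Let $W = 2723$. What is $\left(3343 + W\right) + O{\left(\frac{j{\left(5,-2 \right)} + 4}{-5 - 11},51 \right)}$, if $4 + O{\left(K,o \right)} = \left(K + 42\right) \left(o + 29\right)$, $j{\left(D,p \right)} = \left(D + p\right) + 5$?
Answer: $9362$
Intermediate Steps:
$j{\left(D,p \right)} = 5 + D + p$
$O{\left(K,o \right)} = -4 + \left(29 + o\right) \left(42 + K\right)$ ($O{\left(K,o \right)} = -4 + \left(K + 42\right) \left(o + 29\right) = -4 + \left(42 + K\right) \left(29 + o\right) = -4 + \left(29 + o\right) \left(42 + K\right)$)
$\left(3343 + W\right) + O{\left(\frac{j{\left(5,-2 \right)} + 4}{-5 - 11},51 \right)} = \left(3343 + 2723\right) + \left(1214 + 29 \frac{\left(5 + 5 - 2\right) + 4}{-5 - 11} + 42 \cdot 51 + \frac{\left(5 + 5 - 2\right) + 4}{-5 - 11} \cdot 51\right) = 6066 + \left(1214 + 29 \frac{8 + 4}{-16} + 2142 + \frac{8 + 4}{-16} \cdot 51\right) = 6066 + \left(1214 + 29 \cdot 12 \left(- \frac{1}{16}\right) + 2142 + 12 \left(- \frac{1}{16}\right) 51\right) = 6066 + \left(1214 + 29 \left(- \frac{3}{4}\right) + 2142 - \frac{153}{4}\right) = 6066 + \left(1214 - \frac{87}{4} + 2142 - \frac{153}{4}\right) = 6066 + 3296 = 9362$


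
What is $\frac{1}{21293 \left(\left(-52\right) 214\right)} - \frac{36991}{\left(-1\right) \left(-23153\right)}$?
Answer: $- \frac{674227856509}{422005285624} \approx -1.5977$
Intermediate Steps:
$\frac{1}{21293 \left(\left(-52\right) 214\right)} - \frac{36991}{\left(-1\right) \left(-23153\right)} = \frac{1}{21293 \left(-11128\right)} - \frac{36991}{23153} = \frac{1}{21293} \left(- \frac{1}{11128}\right) - \frac{36991}{23153} = - \frac{1}{236948504} - \frac{36991}{23153} = - \frac{674227856509}{422005285624}$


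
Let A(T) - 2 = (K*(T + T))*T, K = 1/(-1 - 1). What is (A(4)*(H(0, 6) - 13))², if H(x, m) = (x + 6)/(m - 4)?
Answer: 19600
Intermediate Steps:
K = -½ (K = 1/(-2) = -½ ≈ -0.50000)
H(x, m) = (6 + x)/(-4 + m)
A(T) = 2 - T² (A(T) = 2 + (-(T + T)/2)*T = 2 + (-T)*T = 2 - T²)
(A(4)*(H(0, 6) - 13))² = ((2 - 1*4²)*((6 + 0)/(-4 + 6) - 13))² = ((2 - 1*16)*(6/2 - 13))² = ((2 - 16)*((½)*6 - 13))² = (-14*(3 - 13))² = (-14*(-10))² = 140² = 19600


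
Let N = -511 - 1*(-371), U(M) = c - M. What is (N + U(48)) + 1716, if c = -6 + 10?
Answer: 1532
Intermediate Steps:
c = 4
U(M) = 4 - M
N = -140 (N = -511 + 371 = -140)
(N + U(48)) + 1716 = (-140 + (4 - 1*48)) + 1716 = (-140 + (4 - 48)) + 1716 = (-140 - 44) + 1716 = -184 + 1716 = 1532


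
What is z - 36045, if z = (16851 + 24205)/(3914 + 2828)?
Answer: -121487167/3371 ≈ -36039.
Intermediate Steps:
z = 20528/3371 (z = 41056/6742 = 41056*(1/6742) = 20528/3371 ≈ 6.0896)
z - 36045 = 20528/3371 - 36045 = -121487167/3371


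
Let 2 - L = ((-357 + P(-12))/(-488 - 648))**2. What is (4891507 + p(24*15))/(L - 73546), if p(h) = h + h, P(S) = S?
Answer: -6313399374592/94908373985 ≈ -66.521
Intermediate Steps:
L = 2444831/1290496 (L = 2 - ((-357 - 12)/(-488 - 648))**2 = 2 - (-369/(-1136))**2 = 2 - (-369*(-1/1136))**2 = 2 - (369/1136)**2 = 2 - 1*136161/1290496 = 2 - 136161/1290496 = 2444831/1290496 ≈ 1.8945)
p(h) = 2*h
(4891507 + p(24*15))/(L - 73546) = (4891507 + 2*(24*15))/(2444831/1290496 - 73546) = (4891507 + 2*360)/(-94908373985/1290496) = (4891507 + 720)*(-1290496/94908373985) = 4892227*(-1290496/94908373985) = -6313399374592/94908373985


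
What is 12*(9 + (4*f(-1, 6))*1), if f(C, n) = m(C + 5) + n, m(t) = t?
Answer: 588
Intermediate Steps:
f(C, n) = 5 + C + n (f(C, n) = (C + 5) + n = (5 + C) + n = 5 + C + n)
12*(9 + (4*f(-1, 6))*1) = 12*(9 + (4*(5 - 1 + 6))*1) = 12*(9 + (4*10)*1) = 12*(9 + 40*1) = 12*(9 + 40) = 12*49 = 588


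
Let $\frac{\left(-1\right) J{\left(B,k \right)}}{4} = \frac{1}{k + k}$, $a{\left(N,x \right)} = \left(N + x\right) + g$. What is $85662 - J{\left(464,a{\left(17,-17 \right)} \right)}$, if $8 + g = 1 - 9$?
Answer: $\frac{685295}{8} \approx 85662.0$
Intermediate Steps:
$g = -16$ ($g = -8 + \left(1 - 9\right) = -8 - 8 = -16$)
$a{\left(N,x \right)} = -16 + N + x$ ($a{\left(N,x \right)} = \left(N + x\right) - 16 = -16 + N + x$)
$J{\left(B,k \right)} = - \frac{2}{k}$ ($J{\left(B,k \right)} = - \frac{4}{k + k} = - \frac{4}{2 k} = - 4 \frac{1}{2 k} = - \frac{2}{k}$)
$85662 - J{\left(464,a{\left(17,-17 \right)} \right)} = 85662 - - \frac{2}{-16 + 17 - 17} = 85662 - - \frac{2}{-16} = 85662 - \left(-2\right) \left(- \frac{1}{16}\right) = 85662 - \frac{1}{8} = \frac{685295}{8}$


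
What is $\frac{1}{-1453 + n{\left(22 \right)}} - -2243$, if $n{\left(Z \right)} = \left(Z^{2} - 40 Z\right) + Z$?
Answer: $\frac{4097960}{1827} \approx 2243.0$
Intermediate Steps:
$n{\left(Z \right)} = Z^{2} - 39 Z$
$\frac{1}{-1453 + n{\left(22 \right)}} - -2243 = \frac{1}{-1453 + 22 \left(-39 + 22\right)} - -2243 = \frac{1}{-1453 + 22 \left(-17\right)} + 2243 = \frac{1}{-1453 - 374} + 2243 = \frac{1}{-1827} + 2243 = - \frac{1}{1827} + 2243 = \frac{4097960}{1827}$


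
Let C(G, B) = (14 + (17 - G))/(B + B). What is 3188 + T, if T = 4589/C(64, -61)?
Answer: 665062/33 ≈ 20153.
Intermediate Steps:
C(G, B) = (31 - G)/(2*B) (C(G, B) = (31 - G)/((2*B)) = (31 - G)*(1/(2*B)) = (31 - G)/(2*B))
T = 559858/33 (T = 4589/(((½)*(31 - 1*64)/(-61))) = 4589/(((½)*(-1/61)*(31 - 64))) = 4589/(((½)*(-1/61)*(-33))) = 4589/(33/122) = 4589*(122/33) = 559858/33 ≈ 16965.)
3188 + T = 3188 + 559858/33 = 665062/33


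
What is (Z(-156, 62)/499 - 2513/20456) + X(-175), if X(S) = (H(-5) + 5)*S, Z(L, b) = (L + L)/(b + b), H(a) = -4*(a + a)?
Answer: -2491957148165/316433864 ≈ -7875.1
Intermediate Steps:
H(a) = -8*a
Z(L, b) = L/b (Z(L, b) = (2*L)/((2*b)) = (2*L)*(1/(2*b)) = L/b)
X(S) = 45*S (X(S) = (-8*(-5) + 5)*S = (40 + 5)*S = 45*S)
(Z(-156, 62)/499 - 2513/20456) + X(-175) = (-156/62/499 - 2513/20456) + 45*(-175) = (-156*1/62*(1/499) - 2513*1/20456) - 7875 = (-78/31*1/499 - 2513/20456) - 7875 = (-78/15469 - 2513/20456) - 7875 = -40469165/316433864 - 7875 = -2491957148165/316433864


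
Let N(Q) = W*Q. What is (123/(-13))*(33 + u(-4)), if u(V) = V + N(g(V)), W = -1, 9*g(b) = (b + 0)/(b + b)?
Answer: -21361/78 ≈ -273.86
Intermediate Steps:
g(b) = 1/18 (g(b) = ((b + 0)/(b + b))/9 = (b/((2*b)))/9 = (b*(1/(2*b)))/9 = (1/9)*(1/2) = 1/18)
N(Q) = -Q
u(V) = -1/18 + V (u(V) = V - 1*1/18 = V - 1/18 = -1/18 + V)
(123/(-13))*(33 + u(-4)) = (123/(-13))*(33 + (-1/18 - 4)) = (123*(-1/13))*(33 - 73/18) = -123/13*521/18 = -21361/78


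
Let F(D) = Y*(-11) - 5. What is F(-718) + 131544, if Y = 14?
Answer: 131385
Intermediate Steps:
F(D) = -159 (F(D) = 14*(-11) - 5 = -154 - 5 = -159)
F(-718) + 131544 = -159 + 131544 = 131385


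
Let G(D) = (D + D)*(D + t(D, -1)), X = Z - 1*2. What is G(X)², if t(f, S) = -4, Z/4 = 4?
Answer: 78400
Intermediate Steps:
Z = 16 (Z = 4*4 = 16)
X = 14 (X = 16 - 1*2 = 16 - 2 = 14)
G(D) = 2*D*(-4 + D) (G(D) = (D + D)*(D - 4) = (2*D)*(-4 + D) = 2*D*(-4 + D))
G(X)² = (2*14*(-4 + 14))² = (2*14*10)² = 280² = 78400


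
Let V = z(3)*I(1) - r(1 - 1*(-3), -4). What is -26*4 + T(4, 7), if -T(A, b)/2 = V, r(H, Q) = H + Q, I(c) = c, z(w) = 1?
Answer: -106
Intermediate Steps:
V = 1 (V = 1*1 - ((1 - 1*(-3)) - 4) = 1 - ((1 + 3) - 4) = 1 - (4 - 4) = 1 - 1*0 = 1 + 0 = 1)
T(A, b) = -2 (T(A, b) = -2*1 = -2)
-26*4 + T(4, 7) = -26*4 - 2 = -104 - 2 = -106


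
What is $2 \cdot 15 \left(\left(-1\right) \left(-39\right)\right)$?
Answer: $1170$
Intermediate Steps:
$2 \cdot 15 \left(\left(-1\right) \left(-39\right)\right) = 30 \cdot 39 = 1170$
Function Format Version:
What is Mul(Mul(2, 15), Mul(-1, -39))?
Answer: 1170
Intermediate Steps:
Mul(Mul(2, 15), Mul(-1, -39)) = Mul(30, 39) = 1170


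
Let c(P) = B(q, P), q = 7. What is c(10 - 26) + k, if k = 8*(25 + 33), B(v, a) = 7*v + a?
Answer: 497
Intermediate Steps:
B(v, a) = a + 7*v
k = 464 (k = 8*58 = 464)
c(P) = 49 + P (c(P) = P + 7*7 = P + 49 = 49 + P)
c(10 - 26) + k = (49 + (10 - 26)) + 464 = (49 - 16) + 464 = 33 + 464 = 497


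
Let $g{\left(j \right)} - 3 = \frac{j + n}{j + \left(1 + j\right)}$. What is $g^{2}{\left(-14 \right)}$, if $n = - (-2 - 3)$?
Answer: $\frac{100}{9} \approx 11.111$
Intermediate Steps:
$n = 5$ ($n = \left(-1\right) \left(-5\right) = 5$)
$g{\left(j \right)} = 3 + \frac{5 + j}{1 + 2 j}$ ($g{\left(j \right)} = 3 + \frac{j + 5}{j + \left(1 + j\right)} = 3 + \frac{5 + j}{1 + 2 j}$)
$g^{2}{\left(-14 \right)} = \left(\frac{8 + 7 \left(-14\right)}{1 + 2 \left(-14\right)}\right)^{2} = \left(\frac{8 - 98}{1 - 28}\right)^{2} = \left(\frac{1}{-27} \left(-90\right)\right)^{2} = \left(\left(- \frac{1}{27}\right) \left(-90\right)\right)^{2} = \left(\frac{10}{3}\right)^{2} = \frac{100}{9}$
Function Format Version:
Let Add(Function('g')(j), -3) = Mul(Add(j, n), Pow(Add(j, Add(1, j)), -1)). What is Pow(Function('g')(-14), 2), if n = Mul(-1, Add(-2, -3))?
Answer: Rational(100, 9) ≈ 11.111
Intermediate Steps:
n = 5 (n = Mul(-1, -5) = 5)
Function('g')(j) = Add(3, Mul(Pow(Add(1, Mul(2, j)), -1), Add(5, j))) (Function('g')(j) = Add(3, Mul(Add(j, 5), Pow(Add(j, Add(1, j)), -1))) = Add(3, Mul(Add(5, j), Pow(Add(1, Mul(2, j)), -1))) = Add(3, Mul(Pow(Add(1, Mul(2, j)), -1), Add(5, j))))
Pow(Function('g')(-14), 2) = Pow(Mul(Pow(Add(1, Mul(2, -14)), -1), Add(8, Mul(7, -14))), 2) = Pow(Mul(Pow(Add(1, -28), -1), Add(8, -98)), 2) = Pow(Mul(Pow(-27, -1), -90), 2) = Pow(Mul(Rational(-1, 27), -90), 2) = Pow(Rational(10, 3), 2) = Rational(100, 9)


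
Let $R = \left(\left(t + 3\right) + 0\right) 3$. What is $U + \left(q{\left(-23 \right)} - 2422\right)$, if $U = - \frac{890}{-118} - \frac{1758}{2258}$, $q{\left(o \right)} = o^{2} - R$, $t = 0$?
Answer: $- \frac{126243578}{66611} \approx -1895.2$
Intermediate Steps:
$R = 9$ ($R = \left(\left(0 + 3\right) + 0\right) 3 = \left(3 + 0\right) 3 = 3 \cdot 3 = 9$)
$q{\left(o \right)} = -9 + o^{2}$ ($q{\left(o \right)} = o^{2} - 9 = -9 + o^{2}$)
$U = \frac{450544}{66611}$ ($U = \left(-890\right) \left(- \frac{1}{118}\right) - \frac{879}{1129} = \frac{445}{59} - \frac{879}{1129} = \frac{450544}{66611} \approx 6.7638$)
$U + \left(q{\left(-23 \right)} - 2422\right) = \frac{450544}{66611} - \left(2431 - 529\right) = \frac{450544}{66611} + \left(\left(-9 + 529\right) - 2422\right) = \frac{450544}{66611} + \left(520 - 2422\right) = \frac{450544}{66611} - 1902 = - \frac{126243578}{66611}$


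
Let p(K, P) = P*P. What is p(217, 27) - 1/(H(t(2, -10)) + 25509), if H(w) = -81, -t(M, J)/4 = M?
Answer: 18537011/25428 ≈ 729.00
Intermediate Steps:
t(M, J) = -4*M
p(K, P) = P²
p(217, 27) - 1/(H(t(2, -10)) + 25509) = 27² - 1/(-81 + 25509) = 729 - 1/25428 = 18537011/25428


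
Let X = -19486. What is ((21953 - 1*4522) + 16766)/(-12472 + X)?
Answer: -34197/31958 ≈ -1.0701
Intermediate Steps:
((21953 - 1*4522) + 16766)/(-12472 + X) = ((21953 - 1*4522) + 16766)/(-12472 - 19486) = ((21953 - 4522) + 16766)/(-31958) = (17431 + 16766)*(-1/31958) = 34197*(-1/31958) = -34197/31958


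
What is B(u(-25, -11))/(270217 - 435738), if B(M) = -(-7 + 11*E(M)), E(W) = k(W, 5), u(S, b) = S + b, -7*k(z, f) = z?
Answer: 347/1158647 ≈ 0.00029949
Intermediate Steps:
k(z, f) = -z/7
E(W) = -W/7
B(M) = 7 + 11*M/7 (B(M) = -(-7 + 11*(-M/7)) = -(-7 - 11*M/7) = 7 + 11*M/7)
B(u(-25, -11))/(270217 - 435738) = (7 + 11*(-25 - 11)/7)/(270217 - 435738) = (7 + (11/7)*(-36))/(-165521) = (7 - 396/7)*(-1/165521) = -347/7*(-1/165521) = 347/1158647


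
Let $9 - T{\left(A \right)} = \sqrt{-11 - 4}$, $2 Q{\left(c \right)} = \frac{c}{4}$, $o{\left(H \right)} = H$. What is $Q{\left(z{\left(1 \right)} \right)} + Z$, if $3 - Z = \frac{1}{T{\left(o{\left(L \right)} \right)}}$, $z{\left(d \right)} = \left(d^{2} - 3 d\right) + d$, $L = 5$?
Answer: $\frac{89}{32} - \frac{i \sqrt{15}}{96} \approx 2.7813 - 0.040344 i$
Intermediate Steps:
$z{\left(d \right)} = d^{2} - 2 d$
$Q{\left(c \right)} = \frac{c}{8}$ ($Q{\left(c \right)} = \frac{c \frac{1}{4}}{2} = \frac{\frac{1}{4} c}{2} = \frac{c}{8}$)
$T{\left(A \right)} = 9 - i \sqrt{15}$ ($T{\left(A \right)} = 9 - \sqrt{-11 - 4} = 9 - \sqrt{-15} = 9 - i \sqrt{15}$)
$Z = 3 - \frac{1}{9 - i \sqrt{15}} \approx 2.9063 - 0.040344 i$
$Q{\left(z{\left(1 \right)} \right)} + Z = \frac{1 \left(-2 + 1\right)}{8} + \left(\frac{93}{32} - \frac{i \sqrt{15}}{96}\right) = \frac{1 \left(-1\right)}{8} + \left(\frac{93}{32} - \frac{i \sqrt{15}}{96}\right) = \frac{1}{8} \left(-1\right) + \left(\frac{93}{32} - \frac{i \sqrt{15}}{96}\right) = - \frac{1}{8} + \left(\frac{93}{32} - \frac{i \sqrt{15}}{96}\right) = \frac{89}{32} - \frac{i \sqrt{15}}{96}$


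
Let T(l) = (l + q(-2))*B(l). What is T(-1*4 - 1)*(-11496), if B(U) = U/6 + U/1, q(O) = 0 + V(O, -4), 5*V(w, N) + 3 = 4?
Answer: -321888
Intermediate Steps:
V(w, N) = ⅕ (V(w, N) = -⅗ + (⅕)*4 = -⅗ + ⅘ = ⅕)
q(O) = ⅕ (q(O) = 0 + ⅕ = ⅕)
B(U) = 7*U/6 (B(U) = U*(⅙) + U*1 = U/6 + U = 7*U/6)
T(l) = 7*l*(⅕ + l)/6 (T(l) = (l + ⅕)*(7*l/6) = (⅕ + l)*(7*l/6) = 7*l*(⅕ + l)/6)
T(-1*4 - 1)*(-11496) = (7*(-1*4 - 1)*(1 + 5*(-1*4 - 1))/30)*(-11496) = (7*(-4 - 1)*(1 + 5*(-4 - 1))/30)*(-11496) = ((7/30)*(-5)*(1 + 5*(-5)))*(-11496) = ((7/30)*(-5)*(1 - 25))*(-11496) = ((7/30)*(-5)*(-24))*(-11496) = 28*(-11496) = -321888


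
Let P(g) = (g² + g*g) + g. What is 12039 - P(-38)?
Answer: 9189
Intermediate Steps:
P(g) = g + 2*g² (P(g) = (g² + g²) + g = 2*g² + g = g + 2*g²)
12039 - P(-38) = 12039 - (-38)*(1 + 2*(-38)) = 12039 - (-38)*(1 - 76) = 12039 - (-38)*(-75) = 12039 - 1*2850 = 12039 - 2850 = 9189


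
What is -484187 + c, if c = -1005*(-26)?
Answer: -458057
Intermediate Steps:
c = 26130
-484187 + c = -484187 + 26130 = -458057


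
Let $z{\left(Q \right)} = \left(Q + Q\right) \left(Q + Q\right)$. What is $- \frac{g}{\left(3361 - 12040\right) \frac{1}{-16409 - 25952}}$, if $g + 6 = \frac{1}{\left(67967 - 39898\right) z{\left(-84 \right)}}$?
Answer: $\frac{18305022746485}{625061150784} \approx 29.285$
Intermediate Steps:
$z{\left(Q \right)} = 4 Q^{2}$ ($z{\left(Q \right)} = 2 Q 2 Q = 4 Q^{2}$)
$g = - \frac{4753316735}{792219456}$ ($g = -6 + \frac{1}{\left(67967 - 39898\right) 4 \left(-84\right)^{2}} = -6 + \frac{1}{28069 \cdot 4 \cdot 7056} = -6 + \frac{1}{28069 \cdot 28224} = -6 + \frac{1}{28069} \cdot \frac{1}{28224} = -6 + \frac{1}{792219456} = - \frac{4753316735}{792219456} \approx -6.0$)
$- \frac{g}{\left(3361 - 12040\right) \frac{1}{-16409 - 25952}} = - \frac{-4753316735}{792219456 \frac{3361 - 12040}{-16409 - 25952}} = - \frac{-4753316735}{792219456 \left(- \frac{8679}{-42361}\right)} = - \frac{-4753316735}{792219456 \left(\left(-8679\right) \left(- \frac{1}{42361}\right)\right)} = - \frac{-4753316735}{792219456 \cdot \frac{789}{3851}} = - \frac{\left(-4753316735\right) 3851}{792219456 \cdot 789} = \left(-1\right) \left(- \frac{18305022746485}{625061150784}\right) = \frac{18305022746485}{625061150784}$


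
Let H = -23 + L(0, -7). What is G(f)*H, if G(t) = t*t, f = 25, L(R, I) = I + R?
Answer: -18750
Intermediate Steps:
G(t) = t²
H = -30 (H = -23 + (-7 + 0) = -23 - 7 = -30)
G(f)*H = 25²*(-30) = 625*(-30) = -18750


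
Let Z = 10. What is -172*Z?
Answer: -1720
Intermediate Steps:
-172*Z = -172*10 = -1720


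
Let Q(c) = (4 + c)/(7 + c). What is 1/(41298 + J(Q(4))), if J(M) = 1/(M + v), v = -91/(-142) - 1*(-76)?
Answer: 120849/4990823564 ≈ 2.4214e-5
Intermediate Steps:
v = 10883/142 (v = -91*(-1/142) + 76 = 91/142 + 76 = 10883/142 ≈ 76.641)
Q(c) = (4 + c)/(7 + c)
J(M) = 1/(10883/142 + M) (J(M) = 1/(M + 10883/142) = 1/(10883/142 + M))
1/(41298 + J(Q(4))) = 1/(41298 + 142/(10883 + 142*((4 + 4)/(7 + 4)))) = 1/(41298 + 142/(10883 + 142*(8/11))) = 1/(41298 + 142/(10883 + 1136/11)) = 1/(41298 + 142/(120849/11)) = 1/(41298 + 142*(11/120849)) = 1/(41298 + 1562/120849) = 1/(4990823564/120849) = 120849/4990823564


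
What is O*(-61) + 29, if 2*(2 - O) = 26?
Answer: 700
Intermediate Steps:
O = -11 (O = 2 - ½*26 = 2 - 13 = -11)
O*(-61) + 29 = -11*(-61) + 29 = 671 + 29 = 700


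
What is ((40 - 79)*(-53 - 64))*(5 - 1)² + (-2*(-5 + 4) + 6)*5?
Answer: 73048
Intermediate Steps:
((40 - 79)*(-53 - 64))*(5 - 1)² + (-2*(-5 + 4) + 6)*5 = -39*(-117)*4² + (-2*(-1) + 6)*5 = 4563*16 + (2 + 6)*5 = 73008 + 8*5 = 73008 + 40 = 73048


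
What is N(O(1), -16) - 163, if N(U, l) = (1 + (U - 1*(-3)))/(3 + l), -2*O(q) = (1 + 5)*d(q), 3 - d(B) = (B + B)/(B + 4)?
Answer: -10576/65 ≈ -162.71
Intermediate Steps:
d(B) = 3 - 2*B/(4 + B) (d(B) = 3 - (B + B)/(B + 4) = 3 - 2*B/(4 + B))
O(q) = -3*(12 + q)/(4 + q) (O(q) = -(1 + 5)*(12 + q)/(4 + q)/2 = -3*(12 + q)/(4 + q))
N(U, l) = (4 + U)/(3 + l) (N(U, l) = (1 + (U + 3))/(3 + l) = (1 + (3 + U))/(3 + l) = (4 + U)/(3 + l))
N(O(1), -16) - 163 = (4 + 3*(-12 - 1*1)/(4 + 1))/(3 - 16) - 163 = (4 + 3*(-12 - 1)/5)/(-13) - 163 = -(4 + 3*(⅕)*(-13))/13 - 163 = -(4 - 39/5)/13 - 163 = -1/13*(-19/5) - 163 = 19/65 - 163 = -10576/65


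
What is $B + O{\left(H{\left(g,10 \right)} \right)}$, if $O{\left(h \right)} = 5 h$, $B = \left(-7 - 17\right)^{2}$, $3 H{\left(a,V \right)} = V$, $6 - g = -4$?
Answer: $\frac{1778}{3} \approx 592.67$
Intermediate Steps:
$g = 10$ ($g = 6 - -4 = 6 + 4 = 10$)
$H{\left(a,V \right)} = \frac{V}{3}$
$B = 576$ ($B = \left(-24\right)^{2} = 576$)
$B + O{\left(H{\left(g,10 \right)} \right)} = 576 + 5 \cdot \frac{1}{3} \cdot 10 = 576 + 5 \cdot \frac{10}{3} = 576 + \frac{50}{3} = \frac{1778}{3}$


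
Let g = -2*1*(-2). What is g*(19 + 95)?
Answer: 456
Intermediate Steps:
g = 4 (g = -2*(-2) = 4)
g*(19 + 95) = 4*(19 + 95) = 4*114 = 456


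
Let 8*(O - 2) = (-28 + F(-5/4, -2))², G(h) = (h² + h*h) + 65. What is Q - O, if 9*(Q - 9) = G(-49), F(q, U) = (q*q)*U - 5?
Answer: 1772471/4608 ≈ 384.65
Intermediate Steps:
F(q, U) = -5 + U*q² (F(q, U) = q²*U - 5 = U*q² - 5 = -5 + U*q²)
G(h) = 65 + 2*h² (G(h) = (h² + h²) + 65 = 2*h² + 65 = 65 + 2*h²)
Q = 4948/9 (Q = 9 + (65 + 2*(-49)²)/9 = 9 + (65 + 2*2401)/9 = 9 + (65 + 4802)/9 = 9 + (⅑)*4867 = 9 + 4867/9 = 4948/9 ≈ 549.78)
O = 84545/512 (O = 2 + (-28 + (-5 - 2*(-5/4)²))²/8 = 2 + (-28 + (-5 - 2*25/16))²/8 = 2 + (-28 + (-5 - 25/8))²/8 = 2 + (-28 - 65/8)²/8 = 2 + (-289/8)²/8 = 2 + (⅛)*(83521/64) = 2 + 83521/512 = 84545/512 ≈ 165.13)
Q - O = 4948/9 - 1*84545/512 = 4948/9 - 84545/512 = 1772471/4608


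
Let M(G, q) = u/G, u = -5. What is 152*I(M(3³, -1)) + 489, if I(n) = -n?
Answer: 13963/27 ≈ 517.15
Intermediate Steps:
M(G, q) = -5/G
152*I(M(3³, -1)) + 489 = 152*(-(-5)/(3³)) + 489 = 152*(-(-5)/27) + 489 = 152*(-1*(-5/27)) + 489 = 152*(5/27) + 489 = 760/27 + 489 = 13963/27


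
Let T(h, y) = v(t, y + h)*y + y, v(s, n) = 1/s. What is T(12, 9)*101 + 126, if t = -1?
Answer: 126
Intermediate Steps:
T(h, y) = 0 (T(h, y) = y/(-1) + y = -y + y = 0)
T(12, 9)*101 + 126 = 0*101 + 126 = 0 + 126 = 126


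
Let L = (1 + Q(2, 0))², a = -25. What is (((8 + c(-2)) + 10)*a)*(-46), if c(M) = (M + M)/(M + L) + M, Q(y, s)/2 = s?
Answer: 23000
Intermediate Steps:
Q(y, s) = 2*s
L = 1 (L = (1 + 2*0)² = (1 + 0)² = 1² = 1)
c(M) = M + 2*M/(1 + M) (c(M) = (M + M)/(M + 1) + M = (2*M)/(1 + M) + M = 2*M/(1 + M) + M = M + 2*M/(1 + M))
(((8 + c(-2)) + 10)*a)*(-46) = (((8 - 2*(3 - 2)/(1 - 2)) + 10)*(-25))*(-46) = (((8 - 2*1/(-1)) + 10)*(-25))*(-46) = (((8 - 2*(-1)*1) + 10)*(-25))*(-46) = (((8 + 2) + 10)*(-25))*(-46) = ((10 + 10)*(-25))*(-46) = (20*(-25))*(-46) = -500*(-46) = 23000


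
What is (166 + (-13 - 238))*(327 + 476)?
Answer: -68255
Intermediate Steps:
(166 + (-13 - 238))*(327 + 476) = (166 - 251)*803 = -85*803 = -68255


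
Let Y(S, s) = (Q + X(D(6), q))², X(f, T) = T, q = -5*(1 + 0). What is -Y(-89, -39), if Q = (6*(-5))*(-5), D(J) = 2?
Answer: -21025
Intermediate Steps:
q = -5 (q = -5*1 = -5)
Q = 150 (Q = -30*(-5) = 150)
Y(S, s) = 21025 (Y(S, s) = (150 - 5)² = 145² = 21025)
-Y(-89, -39) = -1*21025 = -21025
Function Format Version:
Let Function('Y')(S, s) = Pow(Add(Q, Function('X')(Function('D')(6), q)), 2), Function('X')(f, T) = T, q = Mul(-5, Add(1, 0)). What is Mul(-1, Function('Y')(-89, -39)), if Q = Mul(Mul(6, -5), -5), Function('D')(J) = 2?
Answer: -21025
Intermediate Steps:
q = -5 (q = Mul(-5, 1) = -5)
Q = 150 (Q = Mul(-30, -5) = 150)
Function('Y')(S, s) = 21025 (Function('Y')(S, s) = Pow(Add(150, -5), 2) = Pow(145, 2) = 21025)
Mul(-1, Function('Y')(-89, -39)) = Mul(-1, 21025) = -21025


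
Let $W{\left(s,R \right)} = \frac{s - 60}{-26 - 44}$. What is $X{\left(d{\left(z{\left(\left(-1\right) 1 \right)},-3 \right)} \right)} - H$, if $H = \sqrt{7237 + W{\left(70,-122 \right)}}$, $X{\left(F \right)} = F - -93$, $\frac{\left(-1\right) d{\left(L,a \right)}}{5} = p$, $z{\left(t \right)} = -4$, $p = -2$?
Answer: $103 - \frac{\sqrt{354606}}{7} \approx 17.93$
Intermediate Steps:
$d{\left(L,a \right)} = 10$ ($d{\left(L,a \right)} = \left(-5\right) \left(-2\right) = 10$)
$X{\left(F \right)} = 93 + F$ ($X{\left(F \right)} = F + 93 = 93 + F$)
$W{\left(s,R \right)} = \frac{6}{7} - \frac{s}{70}$ ($W{\left(s,R \right)} = \frac{-60 + s}{-70} = \left(-60 + s\right) \left(- \frac{1}{70}\right) = \frac{6}{7} - \frac{s}{70}$)
$H = \frac{\sqrt{354606}}{7}$ ($H = \sqrt{7237 + \left(\frac{6}{7} - 1\right)} = \sqrt{7237 - \frac{1}{7}} = \sqrt{\frac{50658}{7}} = \frac{\sqrt{354606}}{7} \approx 85.07$)
$X{\left(d{\left(z{\left(\left(-1\right) 1 \right)},-3 \right)} \right)} - H = \left(93 + 10\right) - \frac{\sqrt{354606}}{7} = 103 - \frac{\sqrt{354606}}{7}$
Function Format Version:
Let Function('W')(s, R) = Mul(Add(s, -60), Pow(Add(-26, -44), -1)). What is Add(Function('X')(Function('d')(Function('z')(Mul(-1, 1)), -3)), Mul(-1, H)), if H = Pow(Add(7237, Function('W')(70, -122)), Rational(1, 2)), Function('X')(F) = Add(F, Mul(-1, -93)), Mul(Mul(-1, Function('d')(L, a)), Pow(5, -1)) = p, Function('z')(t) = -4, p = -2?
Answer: Add(103, Mul(Rational(-1, 7), Pow(354606, Rational(1, 2)))) ≈ 17.930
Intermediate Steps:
Function('d')(L, a) = 10 (Function('d')(L, a) = Mul(-5, -2) = 10)
Function('X')(F) = Add(93, F) (Function('X')(F) = Add(F, 93) = Add(93, F))
Function('W')(s, R) = Add(Rational(6, 7), Mul(Rational(-1, 70), s)) (Function('W')(s, R) = Mul(Add(-60, s), Pow(-70, -1)) = Mul(Add(-60, s), Rational(-1, 70)) = Add(Rational(6, 7), Mul(Rational(-1, 70), s)))
H = Mul(Rational(1, 7), Pow(354606, Rational(1, 2))) (H = Pow(Add(7237, Add(Rational(6, 7), Mul(Rational(-1, 70), 70))), Rational(1, 2)) = Pow(Add(7237, Add(Rational(6, 7), -1)), Rational(1, 2)) = Pow(Add(7237, Rational(-1, 7)), Rational(1, 2)) = Pow(Rational(50658, 7), Rational(1, 2)) = Mul(Rational(1, 7), Pow(354606, Rational(1, 2))) ≈ 85.070)
Add(Function('X')(Function('d')(Function('z')(Mul(-1, 1)), -3)), Mul(-1, H)) = Add(Add(93, 10), Mul(-1, Mul(Rational(1, 7), Pow(354606, Rational(1, 2))))) = Add(103, Mul(Rational(-1, 7), Pow(354606, Rational(1, 2))))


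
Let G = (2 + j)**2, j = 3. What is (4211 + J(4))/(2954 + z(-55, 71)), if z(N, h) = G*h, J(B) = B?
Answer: 4215/4729 ≈ 0.89131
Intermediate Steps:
G = 25 (G = (2 + 3)**2 = 5**2 = 25)
z(N, h) = 25*h
(4211 + J(4))/(2954 + z(-55, 71)) = (4211 + 4)/(2954 + 25*71) = 4215/(2954 + 1775) = 4215/4729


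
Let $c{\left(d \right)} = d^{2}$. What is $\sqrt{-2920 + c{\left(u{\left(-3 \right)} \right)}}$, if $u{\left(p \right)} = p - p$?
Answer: $2 i \sqrt{730} \approx 54.037 i$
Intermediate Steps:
$u{\left(p \right)} = 0$
$\sqrt{-2920 + c{\left(u{\left(-3 \right)} \right)}} = \sqrt{-2920 + 0^{2}} = \sqrt{-2920 + 0} = \sqrt{-2920} = 2 i \sqrt{730}$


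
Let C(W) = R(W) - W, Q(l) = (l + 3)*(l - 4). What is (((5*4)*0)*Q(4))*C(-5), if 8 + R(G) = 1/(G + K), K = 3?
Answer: 0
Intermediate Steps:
R(G) = -8 + 1/(3 + G) (R(G) = -8 + 1/(G + 3) = -8 + 1/(3 + G))
Q(l) = (-4 + l)*(3 + l) (Q(l) = (3 + l)*(-4 + l) = (-4 + l)*(3 + l))
C(W) = -W + (-23 - 8*W)/(3 + W) (C(W) = (-23 - 8*W)/(3 + W) - W = -W + (-23 - 8*W)/(3 + W))
(((5*4)*0)*Q(4))*C(-5) = (((5*4)*0)*(-12 + 4² - 1*4))*((-23 - 1*(-5)² - 11*(-5))/(3 - 5)) = ((20*0)*(-12 + 16 - 4))*((-23 - 1*25 + 55)/(-2)) = (0*0)*(-(-23 - 25 + 55)/2) = 0*(-½*7) = 0*(-7/2) = 0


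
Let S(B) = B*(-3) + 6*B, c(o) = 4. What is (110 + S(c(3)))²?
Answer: 14884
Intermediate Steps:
S(B) = 3*B (S(B) = -3*B + 6*B = 3*B)
(110 + S(c(3)))² = (110 + 3*4)² = (110 + 12)² = 122² = 14884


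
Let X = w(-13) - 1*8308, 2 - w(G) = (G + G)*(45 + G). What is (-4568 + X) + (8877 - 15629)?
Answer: -18794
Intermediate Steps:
w(G) = 2 - 2*G*(45 + G) (w(G) = 2 - (G + G)*(45 + G) = 2 - 2*G*(45 + G))
X = -7474 (X = (2 - 90*(-13) - 2*(-13)²) - 1*8308 = (2 + 1170 - 2*169) - 8308 = (2 + 1170 - 338) - 8308 = 834 - 8308 = -7474)
(-4568 + X) + (8877 - 15629) = (-4568 - 7474) + (8877 - 15629) = -12042 - 6752 = -18794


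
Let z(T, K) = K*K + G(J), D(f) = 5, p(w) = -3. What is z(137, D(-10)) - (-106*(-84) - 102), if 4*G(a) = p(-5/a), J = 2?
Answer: -35111/4 ≈ -8777.8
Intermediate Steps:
G(a) = -¾ (G(a) = (¼)*(-3) = -¾)
z(T, K) = -¾ + K² (z(T, K) = K*K - ¾ = K² - ¾ = -¾ + K²)
z(137, D(-10)) - (-106*(-84) - 102) = (-¾ + 5²) - (-106*(-84) - 102) = (-¾ + 25) - (8904 - 102) = 97/4 - 1*8802 = 97/4 - 8802 = -35111/4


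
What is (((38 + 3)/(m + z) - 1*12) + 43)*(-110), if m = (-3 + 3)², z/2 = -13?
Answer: -42075/13 ≈ -3236.5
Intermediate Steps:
z = -26 (z = 2*(-13) = -26)
m = 0 (m = 0² = 0)
(((38 + 3)/(m + z) - 1*12) + 43)*(-110) = (((38 + 3)/(0 - 26) - 1*12) + 43)*(-110) = ((41/(-26) - 12) + 43)*(-110) = ((41*(-1/26) - 12) + 43)*(-110) = ((-41/26 - 12) + 43)*(-110) = (-353/26 + 43)*(-110) = (765/26)*(-110) = -42075/13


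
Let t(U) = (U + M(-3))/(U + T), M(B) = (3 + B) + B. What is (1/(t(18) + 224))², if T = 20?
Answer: 1444/72709729 ≈ 1.9860e-5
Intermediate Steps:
M(B) = 3 + 2*B
t(U) = (-3 + U)/(20 + U) (t(U) = (U + (3 + 2*(-3)))/(U + 20) = (U + (3 - 6))/(20 + U) = (U - 3)/(20 + U) = (-3 + U)/(20 + U))
(1/(t(18) + 224))² = (1/((-3 + 18)/(20 + 18) + 224))² = (1/(15/38 + 224))² = (1/(8527/38))² = (38/8527)² = 1444/72709729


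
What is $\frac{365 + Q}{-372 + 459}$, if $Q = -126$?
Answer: $\frac{239}{87} \approx 2.7471$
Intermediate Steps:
$\frac{365 + Q}{-372 + 459} = \frac{365 - 126}{-372 + 459} = \frac{239}{87}$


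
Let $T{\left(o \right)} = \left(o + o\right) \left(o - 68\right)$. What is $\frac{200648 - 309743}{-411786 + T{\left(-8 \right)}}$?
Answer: $\frac{21819}{82114} \approx 0.26572$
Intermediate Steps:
$T{\left(o \right)} = 2 o \left(-68 + o\right)$
$\frac{200648 - 309743}{-411786 + T{\left(-8 \right)}} = \frac{200648 - 309743}{-411786 + 2 \left(-8\right) \left(-68 - 8\right)} = - \frac{109095}{-411786 + 2 \left(-8\right) \left(-76\right)} = - \frac{109095}{-411786 + 1216} = - \frac{109095}{-410570} = \left(-109095\right) \left(- \frac{1}{410570}\right) = \frac{21819}{82114}$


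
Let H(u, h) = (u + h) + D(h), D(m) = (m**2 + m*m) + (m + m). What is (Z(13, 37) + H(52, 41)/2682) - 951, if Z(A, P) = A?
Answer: -279131/298 ≈ -936.68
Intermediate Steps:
D(m) = 2*m + 2*m**2 (D(m) = (m**2 + m**2) + 2*m = 2*m**2 + 2*m = 2*m + 2*m**2)
H(u, h) = h + u + 2*h*(1 + h) (H(u, h) = (u + h) + 2*h*(1 + h) = (h + u) + 2*h*(1 + h) = h + u + 2*h*(1 + h))
(Z(13, 37) + H(52, 41)/2682) - 951 = (13 + (41 + 52 + 2*41*(1 + 41))/2682) - 951 = (13 + (41 + 52 + 2*41*42)*(1/2682)) - 951 = (13 + (41 + 52 + 3444)*(1/2682)) - 951 = (13 + 3537*(1/2682)) - 951 = (13 + 393/298) - 951 = 4267/298 - 951 = -279131/298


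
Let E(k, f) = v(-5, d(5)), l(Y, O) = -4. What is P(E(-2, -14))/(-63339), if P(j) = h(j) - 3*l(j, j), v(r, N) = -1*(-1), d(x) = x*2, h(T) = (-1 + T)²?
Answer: -4/21113 ≈ -0.00018946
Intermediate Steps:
d(x) = 2*x
v(r, N) = 1
E(k, f) = 1
P(j) = 12 + (-1 + j)² (P(j) = (-1 + j)² - 3*(-4) = (-1 + j)² + 12 = 12 + (-1 + j)²)
P(E(-2, -14))/(-63339) = (12 + (-1 + 1)²)/(-63339) = (12 + 0²)*(-1/63339) = (12 + 0)*(-1/63339) = 12*(-1/63339) = -4/21113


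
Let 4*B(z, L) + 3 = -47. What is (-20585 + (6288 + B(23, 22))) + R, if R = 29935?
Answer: 31251/2 ≈ 15626.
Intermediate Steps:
B(z, L) = -25/2 (B(z, L) = -3/4 + (1/4)*(-47) = -3/4 - 47/4 = -25/2)
(-20585 + (6288 + B(23, 22))) + R = (-20585 + (6288 - 25/2)) + 29935 = (-20585 + 12551/2) + 29935 = -28619/2 + 29935 = 31251/2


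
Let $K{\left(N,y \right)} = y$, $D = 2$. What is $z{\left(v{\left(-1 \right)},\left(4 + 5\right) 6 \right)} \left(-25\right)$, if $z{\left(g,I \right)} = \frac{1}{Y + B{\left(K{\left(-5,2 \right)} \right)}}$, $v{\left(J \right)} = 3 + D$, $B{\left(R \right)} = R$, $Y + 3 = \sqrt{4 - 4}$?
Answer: $25$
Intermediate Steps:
$Y = -3$ ($Y = -3 + \sqrt{4 - 4} = -3 + \sqrt{0} = -3 + 0 = -3$)
$v{\left(J \right)} = 5$ ($v{\left(J \right)} = 3 + 2 = 5$)
$z{\left(g,I \right)} = -1$ ($z{\left(g,I \right)} = \frac{1}{-3 + 2} = \frac{1}{-1} = -1$)
$z{\left(v{\left(-1 \right)},\left(4 + 5\right) 6 \right)} \left(-25\right) = \left(-1\right) \left(-25\right) = 25$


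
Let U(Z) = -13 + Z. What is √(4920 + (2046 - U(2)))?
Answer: √6977 ≈ 83.528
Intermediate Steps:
√(4920 + (2046 - U(2))) = √(4920 + (2046 - (-13 + 2))) = √(4920 + (2046 - 1*(-11))) = √(4920 + (2046 + 11)) = √(4920 + 2057) = √6977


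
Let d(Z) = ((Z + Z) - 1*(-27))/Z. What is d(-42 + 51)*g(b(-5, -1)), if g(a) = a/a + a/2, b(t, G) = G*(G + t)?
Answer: 20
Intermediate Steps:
g(a) = 1 + a/2 (g(a) = 1 + a*(½) = 1 + a/2)
d(Z) = (27 + 2*Z)/Z (d(Z) = (2*Z + 27)/Z = (27 + 2*Z)/Z)
d(-42 + 51)*g(b(-5, -1)) = (2 + 27/(-42 + 51))*(1 + (-(-1 - 5))/2) = (2 + 27/9)*(1 + (-1*(-6))/2) = (2 + 27*(⅑))*(1 + (½)*6) = (2 + 3)*(1 + 3) = 5*4 = 20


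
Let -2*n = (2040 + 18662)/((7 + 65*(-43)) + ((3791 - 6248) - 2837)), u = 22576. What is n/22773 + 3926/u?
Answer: 180704856403/1038786022584 ≈ 0.17396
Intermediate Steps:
n = 10351/8082 (n = -(2040 + 18662)/(2*((7 + 65*(-43)) + ((3791 - 6248) - 2837))) = -10351/((7 - 2795) + (-2457 - 2837)) = -10351/(-2788 - 5294) = -10351/(-8082) = -10351*(-1)/8082 = -½*(-10351/4041) = 10351/8082 ≈ 1.2807)
n/22773 + 3926/u = (10351/8082)/22773 + 3926/22576 = (10351/8082)*(1/22773) + 3926*(1/22576) = 10351/184051386 + 1963/11288 = 180704856403/1038786022584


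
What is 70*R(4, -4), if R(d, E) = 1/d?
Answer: 35/2 ≈ 17.500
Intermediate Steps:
70*R(4, -4) = 70/4 = 70*(¼) = 35/2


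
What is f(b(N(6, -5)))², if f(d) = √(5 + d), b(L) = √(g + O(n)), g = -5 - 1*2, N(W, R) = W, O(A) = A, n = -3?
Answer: 5 + I*√10 ≈ 5.0 + 3.1623*I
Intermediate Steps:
g = -7 (g = -5 - 2 = -7)
b(L) = I*√10 (b(L) = √(-7 - 3) = √(-10) = I*√10)
f(b(N(6, -5)))² = (√(5 + I*√10))² = 5 + I*√10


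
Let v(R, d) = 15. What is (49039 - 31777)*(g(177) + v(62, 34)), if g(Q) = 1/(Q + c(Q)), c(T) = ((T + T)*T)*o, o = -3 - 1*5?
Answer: 43248813216/167029 ≈ 2.5893e+5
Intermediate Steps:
o = -8 (o = -3 - 5 = -8)
c(T) = -16*T² (c(T) = ((T + T)*T)*(-8) = ((2*T)*T)*(-8) = (2*T²)*(-8) = -16*T²)
g(Q) = 1/(Q - 16*Q²)
(49039 - 31777)*(g(177) + v(62, 34)) = (49039 - 31777)*(-1/(177*(-1 + 16*177)) + 15) = 17262*(-1*1/177/(-1 + 2832) + 15) = 17262*(-1*1/177/2831 + 15) = 17262*(-1*1/177*1/2831 + 15) = 17262*(-1/501087 + 15) = 17262*(7516304/501087) = 43248813216/167029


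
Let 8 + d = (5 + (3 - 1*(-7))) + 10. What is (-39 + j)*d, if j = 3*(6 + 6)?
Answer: -51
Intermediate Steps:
j = 36 (j = 3*12 = 36)
d = 17 (d = -8 + ((5 + (3 - 1*(-7))) + 10) = -8 + ((5 + (3 + 7)) + 10) = -8 + ((5 + 10) + 10) = -8 + (15 + 10) = -8 + 25 = 17)
(-39 + j)*d = (-39 + 36)*17 = -3*17 = -51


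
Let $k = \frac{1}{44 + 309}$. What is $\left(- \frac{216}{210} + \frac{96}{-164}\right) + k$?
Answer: $- \frac{816113}{506555} \approx -1.6111$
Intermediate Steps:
$k = \frac{1}{353} \approx 0.0028329$
$\left(- \frac{216}{210} + \frac{96}{-164}\right) + k = \left(- \frac{216}{210} + \frac{96}{-164}\right) + \frac{1}{353} = \left(\left(-216\right) \frac{1}{210} + 96 \left(- \frac{1}{164}\right)\right) + \frac{1}{353} = \left(- \frac{36}{35} - \frac{24}{41}\right) + \frac{1}{353} = - \frac{2316}{1435} + \frac{1}{353} = - \frac{816113}{506555}$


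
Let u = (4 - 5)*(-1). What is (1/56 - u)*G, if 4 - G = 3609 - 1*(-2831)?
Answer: 88495/14 ≈ 6321.1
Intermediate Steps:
u = 1 (u = -1*(-1) = 1)
G = -6436 (G = 4 - (3609 - 1*(-2831)) = 4 - (3609 + 2831) = 4 - 1*6440 = 4 - 6440 = -6436)
(1/56 - u)*G = (1/56 - 1*1)*(-6436) = (1/56 - 1)*(-6436) = -55/56*(-6436) = 88495/14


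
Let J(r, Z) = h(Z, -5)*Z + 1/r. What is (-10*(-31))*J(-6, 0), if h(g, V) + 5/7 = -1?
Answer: -155/3 ≈ -51.667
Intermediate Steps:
h(g, V) = -12/7 (h(g, V) = -5/7 - 1 = -12/7)
J(r, Z) = 1/r - 12*Z/7 (J(r, Z) = -12*Z/7 + 1/r = 1/r - 12*Z/7)
(-10*(-31))*J(-6, 0) = (-10*(-31))*(1/(-6) - 12/7*0) = 310*(-⅙ + 0) = 310*(-⅙) = -155/3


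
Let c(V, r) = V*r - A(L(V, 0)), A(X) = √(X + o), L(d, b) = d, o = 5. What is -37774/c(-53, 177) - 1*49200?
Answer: -49200 + 37774/(9381 + 4*I*√3) ≈ -49196.0 - 0.0029738*I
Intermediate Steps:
A(X) = √(5 + X) (A(X) = √(X + 5) = √(5 + X))
c(V, r) = -√(5 + V) + V*r (c(V, r) = V*r - √(5 + V) = -√(5 + V) + V*r)
-37774/c(-53, 177) - 1*49200 = -37774/(-√(5 - 53) - 53*177) - 1*49200 = -37774/(-√(-48) - 9381) - 49200 = -37774/(-4*I*√3 - 9381) - 49200 = -37774/(-9381 - 4*I*√3) - 49200 = -49200 - 37774/(-9381 - 4*I*√3)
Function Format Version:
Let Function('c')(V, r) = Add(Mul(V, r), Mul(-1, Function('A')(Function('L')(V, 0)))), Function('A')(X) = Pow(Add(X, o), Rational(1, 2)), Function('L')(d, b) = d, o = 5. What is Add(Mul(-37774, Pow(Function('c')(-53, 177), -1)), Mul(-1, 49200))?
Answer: Add(-49200, Mul(37774, Pow(Add(9381, Mul(4, I, Pow(3, Rational(1, 2)))), -1))) ≈ Add(-49196., Mul(-0.0029738, I))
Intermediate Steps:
Function('A')(X) = Pow(Add(5, X), Rational(1, 2)) (Function('A')(X) = Pow(Add(X, 5), Rational(1, 2)) = Pow(Add(5, X), Rational(1, 2)))
Function('c')(V, r) = Add(Mul(-1, Pow(Add(5, V), Rational(1, 2))), Mul(V, r)) (Function('c')(V, r) = Add(Mul(V, r), Mul(-1, Pow(Add(5, V), Rational(1, 2)))) = Add(Mul(-1, Pow(Add(5, V), Rational(1, 2))), Mul(V, r)))
Add(Mul(-37774, Pow(Function('c')(-53, 177), -1)), Mul(-1, 49200)) = Add(Mul(-37774, Pow(Add(Mul(-1, Pow(Add(5, -53), Rational(1, 2))), Mul(-53, 177)), -1)), Mul(-1, 49200)) = Add(Mul(-37774, Pow(Add(Mul(-1, Pow(-48, Rational(1, 2))), -9381), -1)), -49200) = Add(Mul(-37774, Pow(Add(Mul(-1, Mul(4, I, Pow(3, Rational(1, 2)))), -9381), -1)), -49200) = Add(Mul(-37774, Pow(Add(Mul(-4, I, Pow(3, Rational(1, 2))), -9381), -1)), -49200) = Add(Mul(-37774, Pow(Add(-9381, Mul(-4, I, Pow(3, Rational(1, 2)))), -1)), -49200) = Add(-49200, Mul(-37774, Pow(Add(-9381, Mul(-4, I, Pow(3, Rational(1, 2)))), -1)))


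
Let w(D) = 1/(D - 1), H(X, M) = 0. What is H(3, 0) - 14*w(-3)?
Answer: 7/2 ≈ 3.5000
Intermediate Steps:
w(D) = 1/(-1 + D)
H(3, 0) - 14*w(-3) = 0 - 14/(-1 - 3) = 0 - 14/(-4) = 0 - 14*(-¼) = 0 + 7/2 = 7/2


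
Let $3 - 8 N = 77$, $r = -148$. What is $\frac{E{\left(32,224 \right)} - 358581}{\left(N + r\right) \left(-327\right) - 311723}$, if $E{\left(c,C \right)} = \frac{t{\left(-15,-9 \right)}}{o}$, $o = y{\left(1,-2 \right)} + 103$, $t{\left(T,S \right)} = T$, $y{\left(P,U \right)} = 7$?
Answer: $\frac{15777570}{11453299} \approx 1.3776$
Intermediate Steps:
$N = - \frac{37}{4}$ ($N = \frac{3}{8} - \frac{77}{8} = - \frac{37}{4} \approx -9.25$)
$o = 110$ ($o = 7 + 103 = 110$)
$E{\left(c,C \right)} = - \frac{3}{22}$ ($E{\left(c,C \right)} = - \frac{15}{110} = \left(-15\right) \frac{1}{110} = - \frac{3}{22}$)
$\frac{E{\left(32,224 \right)} - 358581}{\left(N + r\right) \left(-327\right) - 311723} = \frac{- \frac{3}{22} - 358581}{\left(- \frac{37}{4} - 148\right) \left(-327\right) - 311723} = - \frac{7888785}{22 \left(\left(- \frac{629}{4}\right) \left(-327\right) - 311723\right)} = - \frac{7888785}{22 \left(\frac{205683}{4} - 311723\right)} = - \frac{7888785}{22 \left(- \frac{1041209}{4}\right)} = \left(- \frac{7888785}{22}\right) \left(- \frac{4}{1041209}\right) = \frac{15777570}{11453299}$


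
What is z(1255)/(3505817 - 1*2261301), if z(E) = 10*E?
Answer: 6275/622258 ≈ 0.010084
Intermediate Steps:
z(1255)/(3505817 - 1*2261301) = (10*1255)/(3505817 - 1*2261301) = 12550/(3505817 - 2261301) = 12550/1244516 = 12550*(1/1244516) = 6275/622258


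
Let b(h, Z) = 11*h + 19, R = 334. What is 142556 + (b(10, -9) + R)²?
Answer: 356925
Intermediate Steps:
b(h, Z) = 19 + 11*h
142556 + (b(10, -9) + R)² = 142556 + ((19 + 11*10) + 334)² = 142556 + ((19 + 110) + 334)² = 142556 + (129 + 334)² = 142556 + 463² = 142556 + 214369 = 356925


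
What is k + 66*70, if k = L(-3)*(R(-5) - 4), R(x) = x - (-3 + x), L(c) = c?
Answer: 4623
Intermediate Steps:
R(x) = 3 (R(x) = x + (3 - x) = 3)
k = 3 (k = -3*(3 - 4) = -3*(-1) = 3)
k + 66*70 = 3 + 66*70 = 3 + 4620 = 4623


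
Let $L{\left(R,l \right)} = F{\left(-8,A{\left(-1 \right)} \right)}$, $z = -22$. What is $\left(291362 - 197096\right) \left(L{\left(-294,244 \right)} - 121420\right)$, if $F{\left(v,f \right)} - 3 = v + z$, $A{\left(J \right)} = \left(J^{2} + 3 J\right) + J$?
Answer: $-11448322902$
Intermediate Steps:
$A{\left(J \right)} = J^{2} + 4 J$
$F{\left(v,f \right)} = -19 + v$ ($F{\left(v,f \right)} = 3 + \left(v - 22\right) = 3 + \left(-22 + v\right) = -19 + v$)
$L{\left(R,l \right)} = -27$ ($L{\left(R,l \right)} = -19 - 8 = -27$)
$\left(291362 - 197096\right) \left(L{\left(-294,244 \right)} - 121420\right) = \left(291362 - 197096\right) \left(-27 - 121420\right) = 94266 \left(-121447\right) = -11448322902$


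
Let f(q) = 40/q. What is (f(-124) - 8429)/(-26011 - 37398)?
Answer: 261309/1965679 ≈ 0.13294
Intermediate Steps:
(f(-124) - 8429)/(-26011 - 37398) = (40/(-124) - 8429)/(-26011 - 37398) = (40*(-1/124) - 8429)/(-63409) = (-10/31 - 8429)*(-1/63409) = -261309/31*(-1/63409) = 261309/1965679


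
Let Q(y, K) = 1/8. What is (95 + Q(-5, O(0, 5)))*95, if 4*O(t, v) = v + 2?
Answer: 72295/8 ≈ 9036.9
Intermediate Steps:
O(t, v) = ½ + v/4 (O(t, v) = (v + 2)/4 = (2 + v)/4 = ½ + v/4)
Q(y, K) = ⅛
(95 + Q(-5, O(0, 5)))*95 = (95 + ⅛)*95 = (761/8)*95 = 72295/8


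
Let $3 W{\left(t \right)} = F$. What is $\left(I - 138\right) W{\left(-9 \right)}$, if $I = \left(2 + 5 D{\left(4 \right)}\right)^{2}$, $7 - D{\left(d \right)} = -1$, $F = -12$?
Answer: $-6504$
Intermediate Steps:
$D{\left(d \right)} = 8$ ($D{\left(d \right)} = 7 - -1 = 7 + 1 = 8$)
$W{\left(t \right)} = -4$ ($W{\left(t \right)} = \frac{1}{3} \left(-12\right) = -4$)
$I = 1764$ ($I = \left(2 + 5 \cdot 8\right)^{2} = \left(2 + 40\right)^{2} = 42^{2} = 1764$)
$\left(I - 138\right) W{\left(-9 \right)} = \left(1764 - 138\right) \left(-4\right) = 1626 \left(-4\right) = -6504$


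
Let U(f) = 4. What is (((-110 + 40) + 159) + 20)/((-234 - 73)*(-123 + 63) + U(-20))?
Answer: 109/18424 ≈ 0.0059162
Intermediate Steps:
(((-110 + 40) + 159) + 20)/((-234 - 73)*(-123 + 63) + U(-20)) = (((-110 + 40) + 159) + 20)/((-234 - 73)*(-123 + 63) + 4) = ((-70 + 159) + 20)/(-307*(-60) + 4) = (89 + 20)/(18420 + 4) = 109/18424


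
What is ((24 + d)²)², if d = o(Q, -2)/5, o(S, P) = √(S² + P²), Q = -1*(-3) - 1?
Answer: 208051264/625 + 2766336*√2/125 ≈ 3.6418e+5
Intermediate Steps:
Q = 2 (Q = 3 - 1 = 2)
o(S, P) = √(P² + S²)
d = 2*√2/5 (d = √((-2)² + 2²)/5 = √(4 + 4)*(⅕) = √8*(⅕) = (2*√2)*(⅕) = 2*√2/5 ≈ 0.56569)
((24 + d)²)² = ((24 + 2*√2/5)²)² = (24 + 2*√2/5)⁴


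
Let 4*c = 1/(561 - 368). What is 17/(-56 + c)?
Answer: -772/2543 ≈ -0.30358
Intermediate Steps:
c = 1/772 (c = 1/(4*(561 - 368)) = (¼)/193 = (¼)*(1/193) = 1/772 ≈ 0.0012953)
17/(-56 + c) = 17/(-56 + 1/772) = 17/(-43231/772) = -772/43231*17 = -772/2543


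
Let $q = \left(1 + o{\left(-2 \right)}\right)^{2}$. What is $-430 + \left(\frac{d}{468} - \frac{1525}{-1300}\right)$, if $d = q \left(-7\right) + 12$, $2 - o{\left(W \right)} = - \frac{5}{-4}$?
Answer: $- \frac{3211207}{7488} \approx -428.85$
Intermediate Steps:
$o{\left(W \right)} = \frac{3}{4}$ ($o{\left(W \right)} = 2 - - \frac{5}{-4} = 2 - \left(-5\right) \left(- \frac{1}{4}\right) = 2 - \frac{5}{4} = \frac{3}{4}$)
$q = \frac{49}{16}$ ($q = \left(1 + \frac{3}{4}\right)^{2} = \left(\frac{7}{4}\right)^{2} = \frac{49}{16} \approx 3.0625$)
$d = - \frac{151}{16}$ ($d = \frac{49}{16} \left(-7\right) + 12 = - \frac{343}{16} + 12 = - \frac{151}{16} \approx -9.4375$)
$-430 + \left(\frac{d}{468} - \frac{1525}{-1300}\right) = -430 - \left(- \frac{61}{52} + \frac{151}{7488}\right) = -430 - - \frac{8633}{7488} = -430 + \left(- \frac{151}{7488} + \frac{61}{52}\right) = -430 + \frac{8633}{7488} = - \frac{3211207}{7488}$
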